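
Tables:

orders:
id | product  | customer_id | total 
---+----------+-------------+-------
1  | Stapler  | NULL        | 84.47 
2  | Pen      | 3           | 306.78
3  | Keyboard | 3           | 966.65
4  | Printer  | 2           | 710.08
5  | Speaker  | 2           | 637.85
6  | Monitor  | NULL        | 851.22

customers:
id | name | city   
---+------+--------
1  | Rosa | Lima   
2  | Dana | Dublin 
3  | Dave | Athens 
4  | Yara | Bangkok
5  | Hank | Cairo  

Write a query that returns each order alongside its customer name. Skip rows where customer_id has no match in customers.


INNER JOIN keeps only orders rows whose customer_id matches an id in customers. Walk through each order:
  - order 1 (Stapler): customer_id=NULL, no match -> dropped
  - order 2 (Pen): customer_id=3 -> matches Dave
  - order 3 (Keyboard): customer_id=3 -> matches Dave
  - order 4 (Printer): customer_id=2 -> matches Dana
  - order 5 (Speaker): customer_id=2 -> matches Dana
  - order 6 (Monitor): customer_id=NULL, no match -> dropped
So 2 of 6 rows are dropped.

SQL:
SELECT a.product, b.name AS customer
FROM orders a
INNER JOIN customers b ON a.customer_id = b.id

Result:
product  | customer
---------+---------
Pen      | Dave    
Keyboard | Dave    
Printer  | Dana    
Speaker  | Dana    


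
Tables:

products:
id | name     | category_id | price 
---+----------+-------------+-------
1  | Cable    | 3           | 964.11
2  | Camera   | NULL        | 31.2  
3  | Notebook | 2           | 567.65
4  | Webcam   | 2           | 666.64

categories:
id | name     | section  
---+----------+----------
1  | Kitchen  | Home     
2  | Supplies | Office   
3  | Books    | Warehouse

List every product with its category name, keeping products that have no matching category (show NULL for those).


LEFT JOIN keeps every row from products (the left table); where category_id has no match in categories, the category columns become NULL. Walk through each product:
  - product 1 (Cable): category_id=3 -> matches Books
  - product 2 (Camera): category_id=NULL, no match -> kept with NULL
  - product 3 (Notebook): category_id=2 -> matches Supplies
  - product 4 (Webcam): category_id=2 -> matches Supplies
All 4 rows appear; 1 has NULL category.

SQL:
SELECT a.name, b.name AS category
FROM products a
LEFT JOIN categories b ON a.category_id = b.id

Result:
name     | category
---------+---------
Cable    | Books   
Camera   | NULL    
Notebook | Supplies
Webcam   | Supplies


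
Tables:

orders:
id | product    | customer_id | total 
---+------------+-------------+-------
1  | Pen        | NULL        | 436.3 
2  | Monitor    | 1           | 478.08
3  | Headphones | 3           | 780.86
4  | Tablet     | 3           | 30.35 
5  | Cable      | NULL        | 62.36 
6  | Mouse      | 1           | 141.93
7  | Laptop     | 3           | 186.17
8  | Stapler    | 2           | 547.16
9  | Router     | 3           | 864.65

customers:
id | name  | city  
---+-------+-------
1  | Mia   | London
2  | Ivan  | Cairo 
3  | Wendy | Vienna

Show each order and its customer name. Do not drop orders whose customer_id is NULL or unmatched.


LEFT JOIN keeps every row from orders (the left table); where customer_id has no match in customers, the customer columns become NULL. Walk through each order:
  - order 1 (Pen): customer_id=NULL, no match -> kept with NULL
  - order 2 (Monitor): customer_id=1 -> matches Mia
  - order 3 (Headphones): customer_id=3 -> matches Wendy
  - order 4 (Tablet): customer_id=3 -> matches Wendy
  - order 5 (Cable): customer_id=NULL, no match -> kept with NULL
  - order 6 (Mouse): customer_id=1 -> matches Mia
  - order 7 (Laptop): customer_id=3 -> matches Wendy
  - order 8 (Stapler): customer_id=2 -> matches Ivan
  - order 9 (Router): customer_id=3 -> matches Wendy
All 9 rows appear; 2 have NULL customer.

SQL:
SELECT a.product, b.name AS customer
FROM orders a
LEFT JOIN customers b ON a.customer_id = b.id

Result:
product    | customer
-----------+---------
Pen        | NULL    
Monitor    | Mia     
Headphones | Wendy   
Tablet     | Wendy   
Cable      | NULL    
Mouse      | Mia     
Laptop     | Wendy   
Stapler    | Ivan    
Router     | Wendy   


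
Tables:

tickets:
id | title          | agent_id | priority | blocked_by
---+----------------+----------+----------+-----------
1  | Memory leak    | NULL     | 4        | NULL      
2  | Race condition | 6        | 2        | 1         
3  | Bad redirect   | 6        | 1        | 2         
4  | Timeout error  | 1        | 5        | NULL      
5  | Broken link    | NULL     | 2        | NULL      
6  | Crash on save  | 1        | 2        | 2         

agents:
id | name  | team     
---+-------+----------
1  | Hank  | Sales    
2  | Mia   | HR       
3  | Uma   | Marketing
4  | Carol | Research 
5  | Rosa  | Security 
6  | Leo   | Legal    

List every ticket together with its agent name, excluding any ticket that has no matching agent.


INNER JOIN keeps only tickets rows whose agent_id matches an id in agents. Walk through each ticket:
  - ticket 1 (Memory leak): agent_id=NULL, no match -> dropped
  - ticket 2 (Race condition): agent_id=6 -> matches Leo
  - ticket 3 (Bad redirect): agent_id=6 -> matches Leo
  - ticket 4 (Timeout error): agent_id=1 -> matches Hank
  - ticket 5 (Broken link): agent_id=NULL, no match -> dropped
  - ticket 6 (Crash on save): agent_id=1 -> matches Hank
So 2 of 6 rows are dropped.

SQL:
SELECT a.title, b.name AS agent
FROM tickets a
INNER JOIN agents b ON a.agent_id = b.id

Result:
title          | agent
---------------+------
Race condition | Leo  
Bad redirect   | Leo  
Timeout error  | Hank 
Crash on save  | Hank 


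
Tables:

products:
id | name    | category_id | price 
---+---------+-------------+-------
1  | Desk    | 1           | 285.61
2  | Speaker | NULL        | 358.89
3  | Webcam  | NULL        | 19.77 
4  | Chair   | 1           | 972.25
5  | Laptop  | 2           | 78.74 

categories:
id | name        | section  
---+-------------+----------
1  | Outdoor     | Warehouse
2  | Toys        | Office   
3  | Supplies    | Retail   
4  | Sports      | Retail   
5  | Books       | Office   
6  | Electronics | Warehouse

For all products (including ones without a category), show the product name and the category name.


LEFT JOIN keeps every row from products (the left table); where category_id has no match in categories, the category columns become NULL. Walk through each product:
  - product 1 (Desk): category_id=1 -> matches Outdoor
  - product 2 (Speaker): category_id=NULL, no match -> kept with NULL
  - product 3 (Webcam): category_id=NULL, no match -> kept with NULL
  - product 4 (Chair): category_id=1 -> matches Outdoor
  - product 5 (Laptop): category_id=2 -> matches Toys
All 5 rows appear; 2 have NULL category.

SQL:
SELECT a.name, b.name AS category
FROM products a
LEFT JOIN categories b ON a.category_id = b.id

Result:
name    | category
--------+---------
Desk    | Outdoor 
Speaker | NULL    
Webcam  | NULL    
Chair   | Outdoor 
Laptop  | Toys    


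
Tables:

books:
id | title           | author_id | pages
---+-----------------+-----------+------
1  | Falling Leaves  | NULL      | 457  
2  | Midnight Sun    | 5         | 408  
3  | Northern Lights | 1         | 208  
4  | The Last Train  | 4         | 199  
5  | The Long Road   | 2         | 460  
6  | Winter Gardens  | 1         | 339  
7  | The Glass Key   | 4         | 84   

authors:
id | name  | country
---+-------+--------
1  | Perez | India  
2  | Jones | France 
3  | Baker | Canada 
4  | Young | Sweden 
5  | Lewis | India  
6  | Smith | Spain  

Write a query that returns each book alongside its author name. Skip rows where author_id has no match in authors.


INNER JOIN keeps only books rows whose author_id matches an id in authors. Walk through each book:
  - book 1 (Falling Leaves): author_id=NULL, no match -> dropped
  - book 2 (Midnight Sun): author_id=5 -> matches Lewis
  - book 3 (Northern Lights): author_id=1 -> matches Perez
  - book 4 (The Last Train): author_id=4 -> matches Young
  - book 5 (The Long Road): author_id=2 -> matches Jones
  - book 6 (Winter Gardens): author_id=1 -> matches Perez
  - book 7 (The Glass Key): author_id=4 -> matches Young
So 1 of 7 rows is dropped.

SQL:
SELECT a.title, b.name AS author
FROM books a
INNER JOIN authors b ON a.author_id = b.id

Result:
title           | author
----------------+-------
Midnight Sun    | Lewis 
Northern Lights | Perez 
The Last Train  | Young 
The Long Road   | Jones 
Winter Gardens  | Perez 
The Glass Key   | Young 


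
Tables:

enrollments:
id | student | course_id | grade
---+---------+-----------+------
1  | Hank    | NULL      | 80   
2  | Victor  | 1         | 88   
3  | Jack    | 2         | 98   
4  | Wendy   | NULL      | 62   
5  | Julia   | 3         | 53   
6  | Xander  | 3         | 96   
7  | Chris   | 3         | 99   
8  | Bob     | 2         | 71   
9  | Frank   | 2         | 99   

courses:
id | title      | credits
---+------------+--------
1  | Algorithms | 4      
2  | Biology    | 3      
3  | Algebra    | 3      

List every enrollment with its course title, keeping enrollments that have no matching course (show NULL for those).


LEFT JOIN keeps every row from enrollments (the left table); where course_id has no match in courses, the course columns become NULL. Walk through each enrollment:
  - enrollment 1 (Hank): course_id=NULL, no match -> kept with NULL
  - enrollment 2 (Victor): course_id=1 -> matches Algorithms
  - enrollment 3 (Jack): course_id=2 -> matches Biology
  - enrollment 4 (Wendy): course_id=NULL, no match -> kept with NULL
  - enrollment 5 (Julia): course_id=3 -> matches Algebra
  - enrollment 6 (Xander): course_id=3 -> matches Algebra
  - enrollment 7 (Chris): course_id=3 -> matches Algebra
  - enrollment 8 (Bob): course_id=2 -> matches Biology
  - enrollment 9 (Frank): course_id=2 -> matches Biology
All 9 rows appear; 2 have NULL course.

SQL:
SELECT a.student, b.title AS course
FROM enrollments a
LEFT JOIN courses b ON a.course_id = b.id

Result:
student | course    
--------+-----------
Hank    | NULL      
Victor  | Algorithms
Jack    | Biology   
Wendy   | NULL      
Julia   | Algebra   
Xander  | Algebra   
Chris   | Algebra   
Bob     | Biology   
Frank   | Biology   


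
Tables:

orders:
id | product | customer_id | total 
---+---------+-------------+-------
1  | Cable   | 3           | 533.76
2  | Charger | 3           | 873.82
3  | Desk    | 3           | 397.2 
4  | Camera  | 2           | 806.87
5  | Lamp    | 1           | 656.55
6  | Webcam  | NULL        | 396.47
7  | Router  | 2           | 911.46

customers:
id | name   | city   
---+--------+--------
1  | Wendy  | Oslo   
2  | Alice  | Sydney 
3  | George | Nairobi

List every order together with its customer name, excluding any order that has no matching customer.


INNER JOIN keeps only orders rows whose customer_id matches an id in customers. Walk through each order:
  - order 1 (Cable): customer_id=3 -> matches George
  - order 2 (Charger): customer_id=3 -> matches George
  - order 3 (Desk): customer_id=3 -> matches George
  - order 4 (Camera): customer_id=2 -> matches Alice
  - order 5 (Lamp): customer_id=1 -> matches Wendy
  - order 6 (Webcam): customer_id=NULL, no match -> dropped
  - order 7 (Router): customer_id=2 -> matches Alice
So 1 of 7 rows is dropped.

SQL:
SELECT a.product, b.name AS customer
FROM orders a
INNER JOIN customers b ON a.customer_id = b.id

Result:
product | customer
--------+---------
Cable   | George  
Charger | George  
Desk    | George  
Camera  | Alice   
Lamp    | Wendy   
Router  | Alice   


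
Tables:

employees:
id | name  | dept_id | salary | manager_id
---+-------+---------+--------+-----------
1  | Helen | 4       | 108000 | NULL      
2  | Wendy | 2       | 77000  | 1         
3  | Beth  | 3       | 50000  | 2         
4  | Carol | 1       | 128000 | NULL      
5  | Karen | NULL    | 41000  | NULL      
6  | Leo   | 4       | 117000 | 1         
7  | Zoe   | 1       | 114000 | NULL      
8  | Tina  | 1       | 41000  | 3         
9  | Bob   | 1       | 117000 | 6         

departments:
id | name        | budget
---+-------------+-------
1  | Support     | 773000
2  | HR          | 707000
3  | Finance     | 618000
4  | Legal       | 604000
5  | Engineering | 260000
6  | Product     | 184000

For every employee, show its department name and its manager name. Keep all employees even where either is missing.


Two LEFT JOINs from the same base table employees: one to departments via dept_id, one to employees itself via manager_id. Both are LEFT so every employee is preserved.
Match against departments:
  - employee 1 (Helen): dept_id=4 -> matches Legal
  - employee 2 (Wendy): dept_id=2 -> matches HR
  - employee 3 (Beth): dept_id=3 -> matches Finance
  - employee 4 (Carol): dept_id=1 -> matches Support
  - employee 5 (Karen): dept_id=NULL, no match -> kept with NULL
  - employee 6 (Leo): dept_id=4 -> matches Legal
  - employee 7 (Zoe): dept_id=1 -> matches Support
  - employee 8 (Tina): dept_id=1 -> matches Support
  - employee 9 (Bob): dept_id=1 -> matches Support
Match against employees (self):
  - employee 1 (Helen): manager_id=NULL -> NULL
  - employee 2 (Wendy): manager_id=1 -> Helen
  - employee 3 (Beth): manager_id=2 -> Wendy
  - employee 4 (Carol): manager_id=NULL -> NULL
  - employee 5 (Karen): manager_id=NULL -> NULL
  - employee 6 (Leo): manager_id=1 -> Helen
  - employee 7 (Zoe): manager_id=NULL -> NULL
  - employee 8 (Tina): manager_id=3 -> Beth
  - employee 9 (Bob): manager_id=6 -> Leo

SQL:
SELECT a.name, b.name AS department, c.name AS manager
FROM employees a
LEFT JOIN departments b ON a.dept_id = b.id
LEFT JOIN employees c ON a.manager_id = c.id

Result:
name  | department | manager
------+------------+--------
Helen | Legal      | NULL   
Wendy | HR         | Helen  
Beth  | Finance    | Wendy  
Carol | Support    | NULL   
Karen | NULL       | NULL   
Leo   | Legal      | Helen  
Zoe   | Support    | NULL   
Tina  | Support    | Beth   
Bob   | Support    | Leo    


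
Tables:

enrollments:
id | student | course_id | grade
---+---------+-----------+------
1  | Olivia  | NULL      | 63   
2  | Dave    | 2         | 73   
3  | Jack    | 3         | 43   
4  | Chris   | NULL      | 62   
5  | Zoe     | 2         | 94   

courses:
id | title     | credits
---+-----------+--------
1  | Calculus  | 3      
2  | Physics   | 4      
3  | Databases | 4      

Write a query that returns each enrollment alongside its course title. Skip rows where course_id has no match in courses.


INNER JOIN keeps only enrollments rows whose course_id matches an id in courses. Walk through each enrollment:
  - enrollment 1 (Olivia): course_id=NULL, no match -> dropped
  - enrollment 2 (Dave): course_id=2 -> matches Physics
  - enrollment 3 (Jack): course_id=3 -> matches Databases
  - enrollment 4 (Chris): course_id=NULL, no match -> dropped
  - enrollment 5 (Zoe): course_id=2 -> matches Physics
So 2 of 5 rows are dropped.

SQL:
SELECT a.student, b.title AS course
FROM enrollments a
INNER JOIN courses b ON a.course_id = b.id

Result:
student | course   
--------+----------
Dave    | Physics  
Jack    | Databases
Zoe     | Physics  


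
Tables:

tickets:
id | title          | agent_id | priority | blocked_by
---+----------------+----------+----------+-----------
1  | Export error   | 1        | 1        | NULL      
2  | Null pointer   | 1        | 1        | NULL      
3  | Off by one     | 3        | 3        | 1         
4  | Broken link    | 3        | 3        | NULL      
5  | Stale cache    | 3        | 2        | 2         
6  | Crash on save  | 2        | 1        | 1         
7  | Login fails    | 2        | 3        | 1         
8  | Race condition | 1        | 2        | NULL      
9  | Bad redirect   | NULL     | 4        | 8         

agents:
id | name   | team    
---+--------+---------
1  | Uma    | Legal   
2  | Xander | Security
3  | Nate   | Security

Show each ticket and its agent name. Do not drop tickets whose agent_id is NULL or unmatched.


LEFT JOIN keeps every row from tickets (the left table); where agent_id has no match in agents, the agent columns become NULL. Walk through each ticket:
  - ticket 1 (Export error): agent_id=1 -> matches Uma
  - ticket 2 (Null pointer): agent_id=1 -> matches Uma
  - ticket 3 (Off by one): agent_id=3 -> matches Nate
  - ticket 4 (Broken link): agent_id=3 -> matches Nate
  - ticket 5 (Stale cache): agent_id=3 -> matches Nate
  - ticket 6 (Crash on save): agent_id=2 -> matches Xander
  - ticket 7 (Login fails): agent_id=2 -> matches Xander
  - ticket 8 (Race condition): agent_id=1 -> matches Uma
  - ticket 9 (Bad redirect): agent_id=NULL, no match -> kept with NULL
All 9 rows appear; 1 has NULL agent.

SQL:
SELECT a.title, b.name AS agent
FROM tickets a
LEFT JOIN agents b ON a.agent_id = b.id

Result:
title          | agent 
---------------+-------
Export error   | Uma   
Null pointer   | Uma   
Off by one     | Nate  
Broken link    | Nate  
Stale cache    | Nate  
Crash on save  | Xander
Login fails    | Xander
Race condition | Uma   
Bad redirect   | NULL  


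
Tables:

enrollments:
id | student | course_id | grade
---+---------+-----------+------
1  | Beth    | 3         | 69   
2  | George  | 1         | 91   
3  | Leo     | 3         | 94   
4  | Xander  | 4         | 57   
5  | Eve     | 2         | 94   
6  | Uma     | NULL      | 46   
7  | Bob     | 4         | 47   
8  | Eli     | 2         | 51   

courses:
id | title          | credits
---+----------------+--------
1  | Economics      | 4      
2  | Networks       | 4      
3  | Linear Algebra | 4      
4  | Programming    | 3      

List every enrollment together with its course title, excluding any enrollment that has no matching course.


INNER JOIN keeps only enrollments rows whose course_id matches an id in courses. Walk through each enrollment:
  - enrollment 1 (Beth): course_id=3 -> matches Linear Algebra
  - enrollment 2 (George): course_id=1 -> matches Economics
  - enrollment 3 (Leo): course_id=3 -> matches Linear Algebra
  - enrollment 4 (Xander): course_id=4 -> matches Programming
  - enrollment 5 (Eve): course_id=2 -> matches Networks
  - enrollment 6 (Uma): course_id=NULL, no match -> dropped
  - enrollment 7 (Bob): course_id=4 -> matches Programming
  - enrollment 8 (Eli): course_id=2 -> matches Networks
So 1 of 8 rows is dropped.

SQL:
SELECT a.student, b.title AS course
FROM enrollments a
INNER JOIN courses b ON a.course_id = b.id

Result:
student | course        
--------+---------------
Beth    | Linear Algebra
George  | Economics     
Leo     | Linear Algebra
Xander  | Programming   
Eve     | Networks      
Bob     | Programming   
Eli     | Networks      


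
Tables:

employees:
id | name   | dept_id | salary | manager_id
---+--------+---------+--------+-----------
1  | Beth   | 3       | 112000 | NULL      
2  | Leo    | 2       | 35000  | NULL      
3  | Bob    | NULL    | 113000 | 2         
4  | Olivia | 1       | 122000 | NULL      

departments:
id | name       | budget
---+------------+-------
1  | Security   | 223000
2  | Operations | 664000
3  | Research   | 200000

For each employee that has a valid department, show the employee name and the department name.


INNER JOIN keeps only employees rows whose dept_id matches an id in departments. Walk through each employee:
  - employee 1 (Beth): dept_id=3 -> matches Research
  - employee 2 (Leo): dept_id=2 -> matches Operations
  - employee 3 (Bob): dept_id=NULL, no match -> dropped
  - employee 4 (Olivia): dept_id=1 -> matches Security
So 1 of 4 rows is dropped.

SQL:
SELECT a.name, b.name AS department
FROM employees a
INNER JOIN departments b ON a.dept_id = b.id

Result:
name   | department
-------+-----------
Beth   | Research  
Leo    | Operations
Olivia | Security  


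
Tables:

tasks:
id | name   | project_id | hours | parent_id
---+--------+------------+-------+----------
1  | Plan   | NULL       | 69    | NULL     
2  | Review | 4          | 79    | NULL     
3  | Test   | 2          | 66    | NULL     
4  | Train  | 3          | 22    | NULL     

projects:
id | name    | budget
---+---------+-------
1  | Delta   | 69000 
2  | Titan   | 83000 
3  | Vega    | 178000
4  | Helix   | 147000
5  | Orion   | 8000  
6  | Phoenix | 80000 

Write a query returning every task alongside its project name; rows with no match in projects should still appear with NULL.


LEFT JOIN keeps every row from tasks (the left table); where project_id has no match in projects, the project columns become NULL. Walk through each task:
  - task 1 (Plan): project_id=NULL, no match -> kept with NULL
  - task 2 (Review): project_id=4 -> matches Helix
  - task 3 (Test): project_id=2 -> matches Titan
  - task 4 (Train): project_id=3 -> matches Vega
All 4 rows appear; 1 has NULL project.

SQL:
SELECT a.name, b.name AS project
FROM tasks a
LEFT JOIN projects b ON a.project_id = b.id

Result:
name   | project
-------+--------
Plan   | NULL   
Review | Helix  
Test   | Titan  
Train  | Vega   


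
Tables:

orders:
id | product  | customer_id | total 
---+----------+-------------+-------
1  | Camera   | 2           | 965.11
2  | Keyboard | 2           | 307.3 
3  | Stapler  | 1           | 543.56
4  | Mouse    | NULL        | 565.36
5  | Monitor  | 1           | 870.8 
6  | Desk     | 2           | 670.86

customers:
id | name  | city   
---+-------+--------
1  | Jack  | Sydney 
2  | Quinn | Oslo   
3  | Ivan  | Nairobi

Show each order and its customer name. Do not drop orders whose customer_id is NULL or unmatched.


LEFT JOIN keeps every row from orders (the left table); where customer_id has no match in customers, the customer columns become NULL. Walk through each order:
  - order 1 (Camera): customer_id=2 -> matches Quinn
  - order 2 (Keyboard): customer_id=2 -> matches Quinn
  - order 3 (Stapler): customer_id=1 -> matches Jack
  - order 4 (Mouse): customer_id=NULL, no match -> kept with NULL
  - order 5 (Monitor): customer_id=1 -> matches Jack
  - order 6 (Desk): customer_id=2 -> matches Quinn
All 6 rows appear; 1 has NULL customer.

SQL:
SELECT a.product, b.name AS customer
FROM orders a
LEFT JOIN customers b ON a.customer_id = b.id

Result:
product  | customer
---------+---------
Camera   | Quinn   
Keyboard | Quinn   
Stapler  | Jack    
Mouse    | NULL    
Monitor  | Jack    
Desk     | Quinn   


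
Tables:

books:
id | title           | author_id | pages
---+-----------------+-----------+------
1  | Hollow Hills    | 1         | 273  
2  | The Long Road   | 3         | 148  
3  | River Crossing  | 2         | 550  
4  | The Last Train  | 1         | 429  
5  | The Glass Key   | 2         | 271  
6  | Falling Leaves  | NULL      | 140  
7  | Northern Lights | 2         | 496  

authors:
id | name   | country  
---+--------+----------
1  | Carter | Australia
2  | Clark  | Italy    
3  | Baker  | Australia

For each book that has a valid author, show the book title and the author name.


INNER JOIN keeps only books rows whose author_id matches an id in authors. Walk through each book:
  - book 1 (Hollow Hills): author_id=1 -> matches Carter
  - book 2 (The Long Road): author_id=3 -> matches Baker
  - book 3 (River Crossing): author_id=2 -> matches Clark
  - book 4 (The Last Train): author_id=1 -> matches Carter
  - book 5 (The Glass Key): author_id=2 -> matches Clark
  - book 6 (Falling Leaves): author_id=NULL, no match -> dropped
  - book 7 (Northern Lights): author_id=2 -> matches Clark
So 1 of 7 rows is dropped.

SQL:
SELECT a.title, b.name AS author
FROM books a
INNER JOIN authors b ON a.author_id = b.id

Result:
title           | author
----------------+-------
Hollow Hills    | Carter
The Long Road   | Baker 
River Crossing  | Clark 
The Last Train  | Carter
The Glass Key   | Clark 
Northern Lights | Clark 


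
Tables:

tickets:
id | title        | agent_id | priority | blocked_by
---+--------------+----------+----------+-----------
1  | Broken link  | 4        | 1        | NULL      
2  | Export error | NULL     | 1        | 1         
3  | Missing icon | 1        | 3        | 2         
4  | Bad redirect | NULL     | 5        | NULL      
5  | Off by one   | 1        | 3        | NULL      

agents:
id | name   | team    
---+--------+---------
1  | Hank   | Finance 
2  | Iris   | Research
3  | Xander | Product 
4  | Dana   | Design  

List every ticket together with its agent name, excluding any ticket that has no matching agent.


INNER JOIN keeps only tickets rows whose agent_id matches an id in agents. Walk through each ticket:
  - ticket 1 (Broken link): agent_id=4 -> matches Dana
  - ticket 2 (Export error): agent_id=NULL, no match -> dropped
  - ticket 3 (Missing icon): agent_id=1 -> matches Hank
  - ticket 4 (Bad redirect): agent_id=NULL, no match -> dropped
  - ticket 5 (Off by one): agent_id=1 -> matches Hank
So 2 of 5 rows are dropped.

SQL:
SELECT a.title, b.name AS agent
FROM tickets a
INNER JOIN agents b ON a.agent_id = b.id

Result:
title        | agent
-------------+------
Broken link  | Dana 
Missing icon | Hank 
Off by one   | Hank 


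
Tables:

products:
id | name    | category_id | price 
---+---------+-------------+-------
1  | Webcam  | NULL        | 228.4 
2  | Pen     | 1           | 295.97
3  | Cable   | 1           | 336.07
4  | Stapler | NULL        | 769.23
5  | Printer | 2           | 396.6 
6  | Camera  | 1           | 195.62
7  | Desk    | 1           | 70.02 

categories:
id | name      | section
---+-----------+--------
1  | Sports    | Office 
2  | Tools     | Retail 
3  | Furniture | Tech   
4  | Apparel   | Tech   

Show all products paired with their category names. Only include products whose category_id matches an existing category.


INNER JOIN keeps only products rows whose category_id matches an id in categories. Walk through each product:
  - product 1 (Webcam): category_id=NULL, no match -> dropped
  - product 2 (Pen): category_id=1 -> matches Sports
  - product 3 (Cable): category_id=1 -> matches Sports
  - product 4 (Stapler): category_id=NULL, no match -> dropped
  - product 5 (Printer): category_id=2 -> matches Tools
  - product 6 (Camera): category_id=1 -> matches Sports
  - product 7 (Desk): category_id=1 -> matches Sports
So 2 of 7 rows are dropped.

SQL:
SELECT a.name, b.name AS category
FROM products a
INNER JOIN categories b ON a.category_id = b.id

Result:
name    | category
--------+---------
Pen     | Sports  
Cable   | Sports  
Printer | Tools   
Camera  | Sports  
Desk    | Sports  


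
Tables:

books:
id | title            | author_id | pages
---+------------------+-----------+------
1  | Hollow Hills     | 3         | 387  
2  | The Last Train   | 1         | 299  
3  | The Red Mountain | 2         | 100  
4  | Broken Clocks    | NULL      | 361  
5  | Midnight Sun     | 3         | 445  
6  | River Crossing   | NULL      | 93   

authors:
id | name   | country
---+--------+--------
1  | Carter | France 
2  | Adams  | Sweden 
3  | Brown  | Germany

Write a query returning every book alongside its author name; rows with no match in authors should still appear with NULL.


LEFT JOIN keeps every row from books (the left table); where author_id has no match in authors, the author columns become NULL. Walk through each book:
  - book 1 (Hollow Hills): author_id=3 -> matches Brown
  - book 2 (The Last Train): author_id=1 -> matches Carter
  - book 3 (The Red Mountain): author_id=2 -> matches Adams
  - book 4 (Broken Clocks): author_id=NULL, no match -> kept with NULL
  - book 5 (Midnight Sun): author_id=3 -> matches Brown
  - book 6 (River Crossing): author_id=NULL, no match -> kept with NULL
All 6 rows appear; 2 have NULL author.

SQL:
SELECT a.title, b.name AS author
FROM books a
LEFT JOIN authors b ON a.author_id = b.id

Result:
title            | author
-----------------+-------
Hollow Hills     | Brown 
The Last Train   | Carter
The Red Mountain | Adams 
Broken Clocks    | NULL  
Midnight Sun     | Brown 
River Crossing   | NULL  


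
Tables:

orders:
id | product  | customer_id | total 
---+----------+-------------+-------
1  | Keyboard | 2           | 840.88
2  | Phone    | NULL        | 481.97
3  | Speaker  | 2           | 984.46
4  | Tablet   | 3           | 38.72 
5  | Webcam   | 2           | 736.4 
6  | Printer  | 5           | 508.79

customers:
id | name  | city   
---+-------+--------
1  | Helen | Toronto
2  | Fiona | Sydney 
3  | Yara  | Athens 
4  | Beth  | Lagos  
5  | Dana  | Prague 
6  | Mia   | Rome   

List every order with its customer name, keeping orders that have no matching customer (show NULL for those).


LEFT JOIN keeps every row from orders (the left table); where customer_id has no match in customers, the customer columns become NULL. Walk through each order:
  - order 1 (Keyboard): customer_id=2 -> matches Fiona
  - order 2 (Phone): customer_id=NULL, no match -> kept with NULL
  - order 3 (Speaker): customer_id=2 -> matches Fiona
  - order 4 (Tablet): customer_id=3 -> matches Yara
  - order 5 (Webcam): customer_id=2 -> matches Fiona
  - order 6 (Printer): customer_id=5 -> matches Dana
All 6 rows appear; 1 has NULL customer.

SQL:
SELECT a.product, b.name AS customer
FROM orders a
LEFT JOIN customers b ON a.customer_id = b.id

Result:
product  | customer
---------+---------
Keyboard | Fiona   
Phone    | NULL    
Speaker  | Fiona   
Tablet   | Yara    
Webcam   | Fiona   
Printer  | Dana    


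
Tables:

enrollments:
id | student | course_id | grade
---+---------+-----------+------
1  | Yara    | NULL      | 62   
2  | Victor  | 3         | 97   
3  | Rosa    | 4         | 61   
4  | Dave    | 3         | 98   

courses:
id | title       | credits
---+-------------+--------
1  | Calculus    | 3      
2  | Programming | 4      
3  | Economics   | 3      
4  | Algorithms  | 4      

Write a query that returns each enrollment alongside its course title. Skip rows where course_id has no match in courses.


INNER JOIN keeps only enrollments rows whose course_id matches an id in courses. Walk through each enrollment:
  - enrollment 1 (Yara): course_id=NULL, no match -> dropped
  - enrollment 2 (Victor): course_id=3 -> matches Economics
  - enrollment 3 (Rosa): course_id=4 -> matches Algorithms
  - enrollment 4 (Dave): course_id=3 -> matches Economics
So 1 of 4 rows is dropped.

SQL:
SELECT a.student, b.title AS course
FROM enrollments a
INNER JOIN courses b ON a.course_id = b.id

Result:
student | course    
--------+-----------
Victor  | Economics 
Rosa    | Algorithms
Dave    | Economics 


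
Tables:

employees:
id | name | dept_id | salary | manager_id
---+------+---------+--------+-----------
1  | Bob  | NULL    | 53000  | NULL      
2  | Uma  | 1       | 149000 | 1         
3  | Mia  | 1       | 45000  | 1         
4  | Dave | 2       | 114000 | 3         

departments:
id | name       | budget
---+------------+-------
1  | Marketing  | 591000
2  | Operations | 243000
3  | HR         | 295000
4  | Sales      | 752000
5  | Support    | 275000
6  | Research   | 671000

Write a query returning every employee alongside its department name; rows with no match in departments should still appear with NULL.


LEFT JOIN keeps every row from employees (the left table); where dept_id has no match in departments, the department columns become NULL. Walk through each employee:
  - employee 1 (Bob): dept_id=NULL, no match -> kept with NULL
  - employee 2 (Uma): dept_id=1 -> matches Marketing
  - employee 3 (Mia): dept_id=1 -> matches Marketing
  - employee 4 (Dave): dept_id=2 -> matches Operations
All 4 rows appear; 1 has NULL department.

SQL:
SELECT a.name, b.name AS department
FROM employees a
LEFT JOIN departments b ON a.dept_id = b.id

Result:
name | department
-----+-----------
Bob  | NULL      
Uma  | Marketing 
Mia  | Marketing 
Dave | Operations


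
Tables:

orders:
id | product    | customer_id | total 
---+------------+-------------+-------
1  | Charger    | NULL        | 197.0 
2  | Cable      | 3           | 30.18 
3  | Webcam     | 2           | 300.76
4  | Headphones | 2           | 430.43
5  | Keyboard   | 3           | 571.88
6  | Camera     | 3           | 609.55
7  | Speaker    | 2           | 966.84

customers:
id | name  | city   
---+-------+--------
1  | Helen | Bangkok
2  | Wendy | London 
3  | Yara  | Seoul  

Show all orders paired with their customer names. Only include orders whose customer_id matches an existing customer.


INNER JOIN keeps only orders rows whose customer_id matches an id in customers. Walk through each order:
  - order 1 (Charger): customer_id=NULL, no match -> dropped
  - order 2 (Cable): customer_id=3 -> matches Yara
  - order 3 (Webcam): customer_id=2 -> matches Wendy
  - order 4 (Headphones): customer_id=2 -> matches Wendy
  - order 5 (Keyboard): customer_id=3 -> matches Yara
  - order 6 (Camera): customer_id=3 -> matches Yara
  - order 7 (Speaker): customer_id=2 -> matches Wendy
So 1 of 7 rows is dropped.

SQL:
SELECT a.product, b.name AS customer
FROM orders a
INNER JOIN customers b ON a.customer_id = b.id

Result:
product    | customer
-----------+---------
Cable      | Yara    
Webcam     | Wendy   
Headphones | Wendy   
Keyboard   | Yara    
Camera     | Yara    
Speaker    | Wendy   


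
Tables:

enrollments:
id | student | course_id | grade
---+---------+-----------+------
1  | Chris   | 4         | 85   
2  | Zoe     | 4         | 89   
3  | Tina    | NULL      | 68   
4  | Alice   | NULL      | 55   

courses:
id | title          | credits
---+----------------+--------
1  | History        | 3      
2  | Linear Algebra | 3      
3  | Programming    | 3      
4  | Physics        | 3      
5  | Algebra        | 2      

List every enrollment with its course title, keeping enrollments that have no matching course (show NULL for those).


LEFT JOIN keeps every row from enrollments (the left table); where course_id has no match in courses, the course columns become NULL. Walk through each enrollment:
  - enrollment 1 (Chris): course_id=4 -> matches Physics
  - enrollment 2 (Zoe): course_id=4 -> matches Physics
  - enrollment 3 (Tina): course_id=NULL, no match -> kept with NULL
  - enrollment 4 (Alice): course_id=NULL, no match -> kept with NULL
All 4 rows appear; 2 have NULL course.

SQL:
SELECT a.student, b.title AS course
FROM enrollments a
LEFT JOIN courses b ON a.course_id = b.id

Result:
student | course 
--------+--------
Chris   | Physics
Zoe     | Physics
Tina    | NULL   
Alice   | NULL   


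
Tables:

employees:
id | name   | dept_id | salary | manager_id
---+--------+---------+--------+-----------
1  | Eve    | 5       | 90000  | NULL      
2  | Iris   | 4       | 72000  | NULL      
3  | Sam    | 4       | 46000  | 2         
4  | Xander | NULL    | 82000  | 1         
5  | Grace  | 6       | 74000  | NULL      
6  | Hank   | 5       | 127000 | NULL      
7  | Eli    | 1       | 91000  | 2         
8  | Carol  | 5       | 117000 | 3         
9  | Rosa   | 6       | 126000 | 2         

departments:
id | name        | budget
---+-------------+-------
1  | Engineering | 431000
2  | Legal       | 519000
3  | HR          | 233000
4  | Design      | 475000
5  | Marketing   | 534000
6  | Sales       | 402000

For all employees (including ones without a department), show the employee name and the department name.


LEFT JOIN keeps every row from employees (the left table); where dept_id has no match in departments, the department columns become NULL. Walk through each employee:
  - employee 1 (Eve): dept_id=5 -> matches Marketing
  - employee 2 (Iris): dept_id=4 -> matches Design
  - employee 3 (Sam): dept_id=4 -> matches Design
  - employee 4 (Xander): dept_id=NULL, no match -> kept with NULL
  - employee 5 (Grace): dept_id=6 -> matches Sales
  - employee 6 (Hank): dept_id=5 -> matches Marketing
  - employee 7 (Eli): dept_id=1 -> matches Engineering
  - employee 8 (Carol): dept_id=5 -> matches Marketing
  - employee 9 (Rosa): dept_id=6 -> matches Sales
All 9 rows appear; 1 has NULL department.

SQL:
SELECT a.name, b.name AS department
FROM employees a
LEFT JOIN departments b ON a.dept_id = b.id

Result:
name   | department 
-------+------------
Eve    | Marketing  
Iris   | Design     
Sam    | Design     
Xander | NULL       
Grace  | Sales      
Hank   | Marketing  
Eli    | Engineering
Carol  | Marketing  
Rosa   | Sales      


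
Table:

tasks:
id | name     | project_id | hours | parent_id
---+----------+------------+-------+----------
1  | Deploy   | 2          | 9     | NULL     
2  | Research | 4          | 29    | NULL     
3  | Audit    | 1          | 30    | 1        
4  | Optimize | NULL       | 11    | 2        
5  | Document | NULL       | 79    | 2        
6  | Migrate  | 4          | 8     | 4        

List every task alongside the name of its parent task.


This is a self-join: tasks is joined to a second copy of itself, matching each row's parent_id to another row's id. Use LEFT JOIN so rows with parent_id=NULL are kept.
  - task 1 (Deploy): parent_id=NULL -> NULL
  - task 2 (Research): parent_id=NULL -> NULL
  - task 3 (Audit): parent_id=1 -> Deploy
  - task 4 (Optimize): parent_id=2 -> Research
  - task 5 (Document): parent_id=2 -> Research
  - task 6 (Migrate): parent_id=4 -> Optimize

SQL:
SELECT a.name AS item, b.name AS parent
FROM tasks a
LEFT JOIN tasks b ON a.parent_id = b.id

Result:
item     | parent  
---------+---------
Deploy   | NULL    
Research | NULL    
Audit    | Deploy  
Optimize | Research
Document | Research
Migrate  | Optimize


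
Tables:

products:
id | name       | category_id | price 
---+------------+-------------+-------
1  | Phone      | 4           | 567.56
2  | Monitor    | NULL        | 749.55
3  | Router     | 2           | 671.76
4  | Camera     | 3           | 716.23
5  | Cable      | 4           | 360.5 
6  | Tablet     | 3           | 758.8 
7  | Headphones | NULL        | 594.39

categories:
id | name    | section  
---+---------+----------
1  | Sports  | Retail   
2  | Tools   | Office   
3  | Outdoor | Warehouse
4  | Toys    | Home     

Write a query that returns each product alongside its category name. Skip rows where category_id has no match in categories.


INNER JOIN keeps only products rows whose category_id matches an id in categories. Walk through each product:
  - product 1 (Phone): category_id=4 -> matches Toys
  - product 2 (Monitor): category_id=NULL, no match -> dropped
  - product 3 (Router): category_id=2 -> matches Tools
  - product 4 (Camera): category_id=3 -> matches Outdoor
  - product 5 (Cable): category_id=4 -> matches Toys
  - product 6 (Tablet): category_id=3 -> matches Outdoor
  - product 7 (Headphones): category_id=NULL, no match -> dropped
So 2 of 7 rows are dropped.

SQL:
SELECT a.name, b.name AS category
FROM products a
INNER JOIN categories b ON a.category_id = b.id

Result:
name   | category
-------+---------
Phone  | Toys    
Router | Tools   
Camera | Outdoor 
Cable  | Toys    
Tablet | Outdoor 


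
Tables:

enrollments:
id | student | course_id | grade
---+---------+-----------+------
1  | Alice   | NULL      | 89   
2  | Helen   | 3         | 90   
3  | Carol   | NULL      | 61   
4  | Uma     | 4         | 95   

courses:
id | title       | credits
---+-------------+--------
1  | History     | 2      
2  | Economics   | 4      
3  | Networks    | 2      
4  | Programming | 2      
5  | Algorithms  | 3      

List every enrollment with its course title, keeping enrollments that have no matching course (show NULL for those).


LEFT JOIN keeps every row from enrollments (the left table); where course_id has no match in courses, the course columns become NULL. Walk through each enrollment:
  - enrollment 1 (Alice): course_id=NULL, no match -> kept with NULL
  - enrollment 2 (Helen): course_id=3 -> matches Networks
  - enrollment 3 (Carol): course_id=NULL, no match -> kept with NULL
  - enrollment 4 (Uma): course_id=4 -> matches Programming
All 4 rows appear; 2 have NULL course.

SQL:
SELECT a.student, b.title AS course
FROM enrollments a
LEFT JOIN courses b ON a.course_id = b.id

Result:
student | course     
--------+------------
Alice   | NULL       
Helen   | Networks   
Carol   | NULL       
Uma     | Programming


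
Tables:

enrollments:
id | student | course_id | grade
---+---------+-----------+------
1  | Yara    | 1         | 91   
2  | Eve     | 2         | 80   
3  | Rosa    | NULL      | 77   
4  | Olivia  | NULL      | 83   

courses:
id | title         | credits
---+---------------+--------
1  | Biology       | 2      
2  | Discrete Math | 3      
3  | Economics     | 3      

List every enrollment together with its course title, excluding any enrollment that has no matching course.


INNER JOIN keeps only enrollments rows whose course_id matches an id in courses. Walk through each enrollment:
  - enrollment 1 (Yara): course_id=1 -> matches Biology
  - enrollment 2 (Eve): course_id=2 -> matches Discrete Math
  - enrollment 3 (Rosa): course_id=NULL, no match -> dropped
  - enrollment 4 (Olivia): course_id=NULL, no match -> dropped
So 2 of 4 rows are dropped.

SQL:
SELECT a.student, b.title AS course
FROM enrollments a
INNER JOIN courses b ON a.course_id = b.id

Result:
student | course       
--------+--------------
Yara    | Biology      
Eve     | Discrete Math
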